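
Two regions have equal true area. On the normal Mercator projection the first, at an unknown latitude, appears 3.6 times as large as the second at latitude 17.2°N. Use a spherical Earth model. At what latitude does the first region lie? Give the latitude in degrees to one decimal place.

On Mercator, (apparent₁)/(apparent₂) = sec²φ₁ / sec²φ₂ when true areas are equal.
cos²φ₂ / cos²φ₁ = 3.6  ⇒  cos φ₁ = cos 17.2° / √3.6 = 0.9553/1.897 = 0.5035.
φ₁ = arccos(0.5035) ≈ 59.8°.

59.8°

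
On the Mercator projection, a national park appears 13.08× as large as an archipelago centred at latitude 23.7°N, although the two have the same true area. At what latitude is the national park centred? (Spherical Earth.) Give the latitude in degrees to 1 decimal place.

75.3°

For equal true areas on Mercator, apparent areas scale as sec²φ, so the ratio is cos²φ₂ / cos²φ₁.
cos²φ₂ / cos²φ₁ = 13.08  ⇒  cos φ₁ = cos 23.7° / √13.08 = 0.9157/3.617 = 0.2532.
φ₁ = arccos(0.2532) ≈ 75.3°.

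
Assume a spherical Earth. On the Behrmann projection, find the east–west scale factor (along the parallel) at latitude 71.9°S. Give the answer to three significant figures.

The Behrmann projection is cylindrical equal-area with φ₀ = 30°. Cylindrical equal-area (φ₀ = 30°): h = cos φ / cos 30° along meridians, k = cos 30° / cos φ along parallels; h·k = 1.
k = cos 30° / cos 71.9° = 0.8660/0.3107 = 2.788.

2.79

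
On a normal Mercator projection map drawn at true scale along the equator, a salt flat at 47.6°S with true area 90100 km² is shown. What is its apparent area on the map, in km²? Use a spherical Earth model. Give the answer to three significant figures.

Mercator is conformal, so the point scale is isotropic: h = k = sec φ = 1/cos φ.
Areal scale = k² = sec²φ = 1/cos²(47.6°) = 1/0.6743² = 2.199.
Apparent area = 90100 × 2.199 ≈ 198000 km².

198000 km²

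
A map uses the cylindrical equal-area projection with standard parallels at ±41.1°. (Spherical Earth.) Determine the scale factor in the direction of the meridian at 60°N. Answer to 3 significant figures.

0.664

Cylindrical equal-area (φ₀ = 41.1°): h = cos φ / cos 41.1° along meridians, k = cos 41.1° / cos φ along parallels; h·k = 1.
h = cos 60° / cos 41.1° = 0.5000/0.7536 = 0.6635.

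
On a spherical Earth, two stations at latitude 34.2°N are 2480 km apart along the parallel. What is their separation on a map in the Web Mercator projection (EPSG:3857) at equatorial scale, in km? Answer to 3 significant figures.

Mercator is conformal, so the point scale is isotropic: h = k = sec φ = 1/cos φ.
Along the parallel, k = sec 34.2° = 1/0.8271 = 1.209.
Map distance = 2480 × 1.209 ≈ 3000 km.

3000 km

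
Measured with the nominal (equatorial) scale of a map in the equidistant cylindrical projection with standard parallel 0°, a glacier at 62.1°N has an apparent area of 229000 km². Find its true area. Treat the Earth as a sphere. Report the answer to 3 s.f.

In the plate carrée (x = Rλ, y = Rφ), meridians are true-scale (h = 1) and parallels are stretched by k = sec φ.
Areal scale = h·k = 1 × sec φ; at 62.1°, h = 1.000, k = 2.137, so h·k = 2.137.
True area = apparent / (areal scale) = 229000 / 2.137 ≈ 107000 km².

107000 km²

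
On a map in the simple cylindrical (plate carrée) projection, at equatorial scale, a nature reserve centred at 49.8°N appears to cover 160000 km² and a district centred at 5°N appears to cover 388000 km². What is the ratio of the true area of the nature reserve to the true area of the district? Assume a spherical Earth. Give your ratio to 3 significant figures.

On the plate carrée, areal scale = h·k = 1 × sec φ, so true area = apparent × cos φ.
True area of nature reserve: 160000 × cos(49.8°) = 160000 × 0.6455 = 103300 km².
True area of district: 388000 × cos(5°) = 388000 × 0.9962 = 386500 km².
Ratio = 103300 / 386500 ≈ 0.267.

0.267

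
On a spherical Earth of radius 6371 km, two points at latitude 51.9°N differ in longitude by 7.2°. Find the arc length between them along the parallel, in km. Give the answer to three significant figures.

494 km

Arc length along a parallel = R cos φ · Δλ (with Δλ in radians).
= 6371 × cos 51.9° × (7.2° × π/180) = 6371 × 0.6170 × 0.1257 ≈ 494 km.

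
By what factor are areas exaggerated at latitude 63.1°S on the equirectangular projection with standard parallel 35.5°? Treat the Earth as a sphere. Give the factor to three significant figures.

1.80

With standard parallel φ₀ = 35.5°, the equirectangular projection gives x = Rλ cos φ₀, y = Rφ, so h = 1 and k = cos 35.5° / cos φ.
Areal scale = h·k = 1 × cos φ₀ / cos φ; at 63.1°, h = 1.000, k = 1.799, so h·k = 1.799.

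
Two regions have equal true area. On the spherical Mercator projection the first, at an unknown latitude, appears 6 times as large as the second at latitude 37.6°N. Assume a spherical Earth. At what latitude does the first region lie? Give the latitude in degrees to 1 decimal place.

Mercator areal scale is sec²φ, so apparent-area ratio = sec²φ₁ / sec²φ₂ = cos²φ₂ / cos²φ₁.
cos²φ₂ / cos²φ₁ = 6  ⇒  cos φ₁ = cos 37.6° / √6 = 0.7923/2.449 = 0.3235.
φ₁ = arccos(0.3235) ≈ 71.1°.

71.1°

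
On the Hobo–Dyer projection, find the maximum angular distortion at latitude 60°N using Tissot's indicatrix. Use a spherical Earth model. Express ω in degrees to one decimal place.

The Hobo–Dyer projection is cylindrical equal-area with φ₀ = 37.5°. For cylindrical equal-area with standard parallel φ₀, h = cos φ / cos φ₀ and k = cos φ₀ / cos φ, so h·k = 1.
At 60°: h = 0.6302, k = 1.587; principal scales a = 1.587, b = 0.6302.
sin(ω/2) = (a − b)/(a + b) = 0.9565/2.217 = 0.4314, so ω = 2 arcsin(0.4314) ≈ 51.1°.

51.1°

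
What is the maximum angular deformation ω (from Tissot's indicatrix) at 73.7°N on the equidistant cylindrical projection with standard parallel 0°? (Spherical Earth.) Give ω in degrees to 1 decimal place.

Plate carrée maps x = Rλ, y = Rφ. The meridian scale is h = 1 and the parallel scale is k = 1/cos φ = sec φ.
At 73.7°: h = 1.000, k = 3.563; principal scales a = 3.563, b = 1.000.
sin(ω/2) = (a − b)/(a + b) = 2.563/4.563 = 0.5617, so ω = 2 arcsin(0.5617) ≈ 68.3°.

68.3°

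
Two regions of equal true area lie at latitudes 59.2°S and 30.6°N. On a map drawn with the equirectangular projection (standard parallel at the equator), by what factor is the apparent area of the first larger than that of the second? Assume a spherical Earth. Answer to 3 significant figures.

1.68

For the equirectangular projection with φ₀ = 0 (plate carrée), h = 1 along meridians and k = sec φ along parallels.
Areal scale at 59.2°: h·k = 1.000 × 1.953 = 1.953.
Areal scale at 30.6°: h·k = 1.000 × 1.162 = 1.162.
Ratio = 1.953/1.162 ≈ 1.68.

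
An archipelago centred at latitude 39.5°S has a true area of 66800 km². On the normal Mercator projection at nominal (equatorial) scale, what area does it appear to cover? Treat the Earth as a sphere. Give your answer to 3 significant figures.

112000 km²

Mercator is conformal, so the point scale is isotropic: h = k = sec φ = 1/cos φ.
Areal scale = k² = sec²φ = 1/cos²(39.5°) = 1/0.7716² = 1.680.
Apparent area = 66800 × 1.680 ≈ 112000 km².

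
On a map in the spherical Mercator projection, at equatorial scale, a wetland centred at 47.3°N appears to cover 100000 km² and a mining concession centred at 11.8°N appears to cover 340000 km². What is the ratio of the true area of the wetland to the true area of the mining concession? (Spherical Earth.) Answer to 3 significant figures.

Since Mercator area scale is 1/cos²φ, the true area equals the apparent area multiplied by cos²φ.
True area of wetland: 100000 × cos²(47.3°) = 100000 × 0.4599 = 45990 km².
True area of mining concession: 340000 × cos²(11.8°) = 340000 × 0.9582 = 325800 km².
Ratio = 45990 / 325800 ≈ 0.141.

0.141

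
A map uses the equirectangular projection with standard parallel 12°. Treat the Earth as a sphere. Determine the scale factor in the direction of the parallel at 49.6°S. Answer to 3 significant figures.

With standard parallel φ₀ = 12°, the equirectangular projection gives x = Rλ cos φ₀, y = Rφ, so h = 1 and k = cos 12° / cos φ.
k = cos 12° / cos 49.6° = 0.9781/0.6481 = 1.509.

1.51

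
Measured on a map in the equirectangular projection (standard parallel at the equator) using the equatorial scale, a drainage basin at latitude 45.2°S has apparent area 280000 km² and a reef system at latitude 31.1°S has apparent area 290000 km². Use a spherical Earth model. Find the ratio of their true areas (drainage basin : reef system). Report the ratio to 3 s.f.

0.795

Plate carrée has h = 1 and k = sec φ, giving areal scale sec φ; true area = (apparent area) · cos φ.
True area of drainage basin: 280000 × cos(45.2°) = 280000 × 0.7046 = 197300 km².
True area of reef system: 290000 × cos(31.1°) = 290000 × 0.8563 = 248300 km².
Ratio = 197300 / 248300 ≈ 0.795.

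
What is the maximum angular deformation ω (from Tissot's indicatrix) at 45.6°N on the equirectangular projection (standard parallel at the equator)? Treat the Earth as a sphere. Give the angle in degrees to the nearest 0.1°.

20.4°

Plate carrée maps x = Rλ, y = Rφ. The meridian scale is h = 1 and the parallel scale is k = 1/cos φ = sec φ.
At 45.6°: h = 1.000, k = 1.429; principal scales a = 1.429, b = 1.000.
sin(ω/2) = (a − b)/(a + b) = 0.4293/2.429 = 0.1767, so ω = 2 arcsin(0.1767) ≈ 20.4°.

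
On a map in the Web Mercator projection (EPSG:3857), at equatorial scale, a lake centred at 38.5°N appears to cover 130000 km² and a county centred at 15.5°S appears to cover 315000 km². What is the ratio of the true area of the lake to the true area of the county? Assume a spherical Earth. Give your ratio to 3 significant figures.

On Mercator the areal scale is sec²φ, so true area = apparent × cos²φ.
True area of lake: 130000 × cos²(38.5°) = 130000 × 0.6125 = 79620 km².
True area of county: 315000 × cos²(15.5°) = 315000 × 0.9286 = 292500 km².
Ratio = 79620 / 292500 ≈ 0.272.

0.272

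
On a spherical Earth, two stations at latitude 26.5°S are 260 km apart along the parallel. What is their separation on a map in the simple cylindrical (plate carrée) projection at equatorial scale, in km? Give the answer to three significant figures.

291 km

In the plate carrée (x = Rλ, y = Rφ), meridians are true-scale (h = 1) and parallels are stretched by k = sec φ.
Along the parallel, k = sec 26.5° = 1/0.8949 = 1.117.
Map distance = 260 × 1.117 ≈ 291 km.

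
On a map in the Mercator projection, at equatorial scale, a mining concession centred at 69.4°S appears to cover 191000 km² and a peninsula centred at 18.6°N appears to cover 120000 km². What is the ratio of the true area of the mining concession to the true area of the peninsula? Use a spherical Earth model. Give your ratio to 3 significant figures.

0.219

On Mercator the areal scale is sec²φ, so true area = apparent × cos²φ.
True area of mining concession: 191000 × cos²(69.4°) = 191000 × 0.1238 = 23640 km².
True area of peninsula: 120000 × cos²(18.6°) = 120000 × 0.8983 = 107800 km².
Ratio = 23640 / 107800 ≈ 0.219.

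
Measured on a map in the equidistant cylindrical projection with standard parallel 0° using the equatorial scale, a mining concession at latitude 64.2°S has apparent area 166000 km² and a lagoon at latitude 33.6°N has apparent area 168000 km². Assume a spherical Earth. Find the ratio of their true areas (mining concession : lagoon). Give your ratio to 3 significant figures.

0.516

On the plate carrée, areal scale = h·k = 1 × sec φ, so true area = apparent × cos φ.
True area of mining concession: 166000 × cos(64.2°) = 166000 × 0.4352 = 72250 km².
True area of lagoon: 168000 × cos(33.6°) = 168000 × 0.8329 = 139900 km².
Ratio = 72250 / 139900 ≈ 0.516.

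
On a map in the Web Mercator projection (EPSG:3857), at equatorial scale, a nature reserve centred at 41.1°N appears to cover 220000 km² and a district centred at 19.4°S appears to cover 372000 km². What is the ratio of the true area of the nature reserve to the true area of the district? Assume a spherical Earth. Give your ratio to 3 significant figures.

0.377

Mercator's areal exaggeration is sec²φ; hence true area = (apparent area) · cos²φ.
True area of nature reserve: 220000 × cos²(41.1°) = 220000 × 0.5679 = 124900 km².
True area of district: 372000 × cos²(19.4°) = 372000 × 0.8897 = 331000 km².
Ratio = 124900 / 331000 ≈ 0.377.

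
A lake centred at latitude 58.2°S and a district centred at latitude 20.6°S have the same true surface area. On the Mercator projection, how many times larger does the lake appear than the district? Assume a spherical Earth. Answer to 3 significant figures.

Mercator areal scale is sec²φ.
At 58.2°: sec²(58.2°) = 1/0.5270² = 3.601.
At 20.6°: sec²(20.6°) = 1/0.9361² = 1.141.
Ratio = 3.601/1.141 = cos²(20.6°)/cos²(58.2°) ≈ 3.16.

3.16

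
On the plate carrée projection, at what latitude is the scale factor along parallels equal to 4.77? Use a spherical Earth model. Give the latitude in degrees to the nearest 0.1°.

77.9°

Plate carrée: h = 1, k = sec φ along parallels.
sec φ = 4.77  ⇒  cos φ = 0.2096  ⇒  φ ≈ 77.9°.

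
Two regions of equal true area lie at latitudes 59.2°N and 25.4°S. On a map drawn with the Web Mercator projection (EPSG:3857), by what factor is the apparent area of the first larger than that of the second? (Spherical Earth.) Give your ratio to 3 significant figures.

Mercator is conformal with k = sec φ, so areal scale = k² = sec²φ.
At 59.2°: sec²(59.2°) = 1/0.5120² = 3.814.
At 25.4°: sec²(25.4°) = 1/0.9033² = 1.225.
Ratio = 3.814/1.225 = cos²(25.4°)/cos²(59.2°) ≈ 3.11.

3.11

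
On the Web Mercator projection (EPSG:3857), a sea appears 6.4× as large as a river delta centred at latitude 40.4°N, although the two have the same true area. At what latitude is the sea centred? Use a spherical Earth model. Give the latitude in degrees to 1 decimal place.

72.5°

On Mercator, (apparent₁)/(apparent₂) = sec²φ₁ / sec²φ₂ when true areas are equal.
cos²φ₂ / cos²φ₁ = 6.4  ⇒  cos φ₁ = cos 40.4° / √6.4 = 0.7615/2.530 = 0.3010.
φ₁ = arccos(0.3010) ≈ 72.5°.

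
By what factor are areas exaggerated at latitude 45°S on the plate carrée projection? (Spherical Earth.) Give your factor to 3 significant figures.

In the plate carrée (x = Rλ, y = Rφ), meridians are true-scale (h = 1) and parallels are stretched by k = sec φ.
Areal scale = h·k = 1 × sec φ; at 45°, h = 1.000, k = 1.414, so h·k = 1.414.

1.41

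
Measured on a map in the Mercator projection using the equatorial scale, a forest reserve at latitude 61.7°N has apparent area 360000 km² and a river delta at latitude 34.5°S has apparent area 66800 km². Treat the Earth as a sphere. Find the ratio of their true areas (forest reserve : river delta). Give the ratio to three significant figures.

1.78

Mercator's areal exaggeration is sec²φ; hence true area = (apparent area) · cos²φ.
True area of forest reserve: 360000 × cos²(61.7°) = 360000 × 0.2248 = 80910 km².
True area of river delta: 66800 × cos²(34.5°) = 66800 × 0.6792 = 45370 km².
Ratio = 80910 / 45370 ≈ 1.78.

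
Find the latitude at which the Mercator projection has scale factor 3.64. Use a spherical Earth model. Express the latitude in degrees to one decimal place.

Mercator scale is k = sec φ = 1/cos φ.
1/cos φ = 3.64  ⇒  cos φ = 0.2747  ⇒  φ = arccos(0.2747) ≈ 74.1°.

74.1°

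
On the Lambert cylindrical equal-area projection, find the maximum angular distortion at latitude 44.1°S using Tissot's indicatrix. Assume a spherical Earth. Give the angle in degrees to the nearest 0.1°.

The Lambert cylindrical equal-area projection is the cylindrical equal-area projection with its standard parallel at the equator (φ₀ = 0). Cylindrical equal-area (φ₀ = 0°): h = cos φ / cos 0° along meridians, k = cos 0° / cos φ along parallels; h·k = 1.
At 44.1°: h = 0.7181, k = 1.393; principal scales a = 1.393, b = 0.7181.
sin(ω/2) = (a − b)/(a + b) = 0.6744/2.111 = 0.3195, so ω = 2 arcsin(0.3195) ≈ 37.3°.

37.3°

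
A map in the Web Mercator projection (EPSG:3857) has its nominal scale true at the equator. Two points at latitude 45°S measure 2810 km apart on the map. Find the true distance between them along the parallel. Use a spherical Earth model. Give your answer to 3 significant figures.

1990 km

For Mercator, h = k = sec φ (a conformal cylindrical projection has a single point scale, 1/cos φ).
Along the parallel at 45°, map distances are exaggerated by k = sec 45° = 1.414.
True distance = 2810 / 1.414 = 2810 × cos 45° ≈ 1990 km.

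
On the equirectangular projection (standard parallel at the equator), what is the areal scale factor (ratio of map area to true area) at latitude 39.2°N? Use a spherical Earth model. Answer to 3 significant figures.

1.29

In the plate carrée (x = Rλ, y = Rφ), meridians are true-scale (h = 1) and parallels are stretched by k = sec φ.
Areal scale = h·k = 1 × sec φ; at 39.2°, h = 1.000, k = 1.290, so h·k = 1.290.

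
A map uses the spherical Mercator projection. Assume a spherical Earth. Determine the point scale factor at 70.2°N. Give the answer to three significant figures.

Mercator is conformal, so the point scale is isotropic: h = k = sec φ = 1/cos φ.
k = 1/cos 70.2° = 1/0.3387 = 2.952.

2.95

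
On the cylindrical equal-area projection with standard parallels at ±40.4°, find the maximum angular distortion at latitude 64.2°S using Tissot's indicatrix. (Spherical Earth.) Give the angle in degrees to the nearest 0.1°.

Cylindrical equal-area (φ₀ = 40.4°): h = cos φ / cos 40.4° along meridians, k = cos 40.4° / cos φ along parallels; h·k = 1.
At 64.2°: h = 0.5715, k = 1.750; principal scales a = 1.750, b = 0.5715.
sin(ω/2) = (a − b)/(a + b) = 1.178/2.321 = 0.5076, so ω = 2 arcsin(0.5076) ≈ 61.0°.

61.0°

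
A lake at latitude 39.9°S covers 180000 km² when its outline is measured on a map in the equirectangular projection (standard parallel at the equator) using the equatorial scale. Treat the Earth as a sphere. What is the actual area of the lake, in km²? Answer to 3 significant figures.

138000 km²

In the plate carrée (x = Rλ, y = Rφ), meridians are true-scale (h = 1) and parallels are stretched by k = sec φ.
Areal scale = h·k = 1 × sec φ; at 39.9°, h = 1.000, k = 1.304, so h·k = 1.304.
True area = apparent / (areal scale) = 180000 / 1.304 ≈ 138000 km².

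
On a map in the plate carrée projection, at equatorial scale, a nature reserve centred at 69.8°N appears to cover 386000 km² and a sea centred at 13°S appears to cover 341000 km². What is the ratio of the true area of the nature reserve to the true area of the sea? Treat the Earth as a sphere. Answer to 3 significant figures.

On the plate carrée, areal scale = h·k = 1 × sec φ, so true area = apparent × cos φ.
True area of nature reserve: 386000 × cos(69.8°) = 386000 × 0.3453 = 133300 km².
True area of sea: 341000 × cos(13°) = 341000 × 0.9744 = 332300 km².
Ratio = 133300 / 332300 ≈ 0.401.

0.401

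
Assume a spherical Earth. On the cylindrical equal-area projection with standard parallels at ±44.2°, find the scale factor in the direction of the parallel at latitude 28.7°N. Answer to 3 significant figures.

0.817

For cylindrical equal-area with standard parallel φ₀, h = cos φ / cos φ₀ and k = cos φ₀ / cos φ, so h·k = 1.
k = cos 44.2° / cos 28.7° = 0.7169/0.8771 = 0.8173.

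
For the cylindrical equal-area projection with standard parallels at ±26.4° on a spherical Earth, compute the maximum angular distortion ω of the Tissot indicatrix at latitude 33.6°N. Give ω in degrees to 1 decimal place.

Cylindrical equal-area (φ₀ = 26.4°): h = cos φ / cos 26.4° along meridians, k = cos 26.4° / cos φ along parallels; h·k = 1.
At 33.6°: h = 0.9299, k = 1.075; principal scales a = 1.075, b = 0.9299.
sin(ω/2) = (a − b)/(a + b) = 0.1455/2.005 = 0.07255, so ω = 2 arcsin(0.07255) ≈ 8.3°.

8.3°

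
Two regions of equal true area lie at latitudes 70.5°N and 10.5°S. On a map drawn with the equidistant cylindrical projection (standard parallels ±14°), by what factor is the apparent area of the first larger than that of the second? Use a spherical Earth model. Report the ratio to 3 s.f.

The equidistant cylindrical projection with φ₀ = 14° has h = 1 (meridians true) and k = cos φ₀ / cos φ along parallels.
Areal scale at 70.5°: h·k = 1.000 × 2.907 = 2.907.
Areal scale at 10.5°: h·k = 1.000 × 0.9868 = 0.9868.
Ratio = 2.907/0.9868 ≈ 2.95.

2.95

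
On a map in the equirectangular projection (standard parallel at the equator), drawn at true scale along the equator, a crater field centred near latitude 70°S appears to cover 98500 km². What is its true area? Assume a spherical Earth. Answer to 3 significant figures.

Plate carrée maps x = Rλ, y = Rφ. The meridian scale is h = 1 and the parallel scale is k = 1/cos φ = sec φ.
Areal scale = h·k = 1 × sec φ; at 70°, h = 1.000, k = 2.924, so h·k = 2.924.
True area = apparent / (areal scale) = 98500 / 2.924 ≈ 33700 km².

33700 km²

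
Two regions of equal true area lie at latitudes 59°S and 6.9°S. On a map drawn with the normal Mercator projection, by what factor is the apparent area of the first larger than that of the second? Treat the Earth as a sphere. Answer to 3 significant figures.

Mercator is conformal with k = sec φ, so areal scale = k² = sec²φ.
At 59°: sec²(59°) = 1/0.5150² = 3.770.
At 6.9°: sec²(6.9°) = 1/0.9928² = 1.015.
Ratio = 3.770/1.015 = cos²(6.9°)/cos²(59°) ≈ 3.72.

3.72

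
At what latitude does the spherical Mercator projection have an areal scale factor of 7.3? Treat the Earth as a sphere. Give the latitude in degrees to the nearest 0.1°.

68.3°

Mercator areal scale is sec²φ.
sec²φ = 7.3  ⇒  cos²φ = 0.1370  ⇒  cos φ = 0.3701.
φ = arccos(0.3701) ≈ 68.3°.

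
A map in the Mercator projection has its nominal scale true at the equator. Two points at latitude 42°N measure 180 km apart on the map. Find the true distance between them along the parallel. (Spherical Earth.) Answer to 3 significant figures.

The Mercator projection is conformal; its linear scale factor is the same in every direction and equals sec φ = 1/cos φ.
Along the parallel at 42°, map distances are exaggerated by k = sec 42° = 1.346.
True distance = 180 / 1.346 = 180 × cos 42° ≈ 134 km.

134 km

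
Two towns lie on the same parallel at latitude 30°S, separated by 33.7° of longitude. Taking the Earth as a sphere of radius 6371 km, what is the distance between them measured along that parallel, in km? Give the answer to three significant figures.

Arc length along a parallel = R cos φ · Δλ (with Δλ in radians).
= 6371 × cos 30° × (33.7° × π/180) = 6371 × 0.8660 × 0.5882 ≈ 3250 km.

3250 km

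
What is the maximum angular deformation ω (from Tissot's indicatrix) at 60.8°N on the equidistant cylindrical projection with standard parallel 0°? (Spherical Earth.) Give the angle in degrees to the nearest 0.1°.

40.3°

For the equirectangular projection with φ₀ = 0 (plate carrée), h = 1 along meridians and k = sec φ along parallels.
At 60.8°: h = 1.000, k = 2.050; principal scales a = 2.050, b = 1.000.
sin(ω/2) = (a − b)/(a + b) = 1.050/3.050 = 0.3442, so ω = 2 arcsin(0.3442) ≈ 40.3°.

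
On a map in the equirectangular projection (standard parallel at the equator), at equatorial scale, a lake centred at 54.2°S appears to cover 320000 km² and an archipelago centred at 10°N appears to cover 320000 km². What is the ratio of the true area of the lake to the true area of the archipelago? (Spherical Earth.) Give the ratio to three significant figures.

0.594

On the plate carrée, areal scale = h·k = 1 × sec φ, so true area = apparent × cos φ.
True area of lake: 320000 × cos(54.2°) = 320000 × 0.5850 = 187200 km².
True area of archipelago: 320000 × cos(10°) = 320000 × 0.9848 = 315100 km².
Ratio = 187200 / 315100 ≈ 0.594.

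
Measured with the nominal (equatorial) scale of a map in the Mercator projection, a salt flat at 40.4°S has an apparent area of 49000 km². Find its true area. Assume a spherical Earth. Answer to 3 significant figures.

The Mercator projection is conformal; its linear scale factor is the same in every direction and equals sec φ = 1/cos φ.
Areal scale = k² = sec²φ = 1/cos²(40.4°) = 1/0.7615² = 1.724.
True area = apparent / (areal scale) = 49000 / 1.724 ≈ 28400 km².

28400 km²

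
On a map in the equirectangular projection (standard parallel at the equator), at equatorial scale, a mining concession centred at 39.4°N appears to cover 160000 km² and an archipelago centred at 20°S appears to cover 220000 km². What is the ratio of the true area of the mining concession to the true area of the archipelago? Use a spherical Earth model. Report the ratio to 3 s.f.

On the plate carrée, areal scale = h·k = 1 × sec φ, so true area = apparent × cos φ.
True area of mining concession: 160000 × cos(39.4°) = 160000 × 0.7727 = 123600 km².
True area of archipelago: 220000 × cos(20°) = 220000 × 0.9397 = 206700 km².
Ratio = 123600 / 206700 ≈ 0.598.

0.598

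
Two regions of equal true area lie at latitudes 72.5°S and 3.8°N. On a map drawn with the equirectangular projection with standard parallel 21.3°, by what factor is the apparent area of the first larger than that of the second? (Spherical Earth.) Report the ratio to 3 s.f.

The equidistant cylindrical projection with φ₀ = 21.3° has h = 1 (meridians true) and k = cos φ₀ / cos φ along parallels.
Areal scale at 72.5°: h·k = 1.000 × 3.098 = 3.098.
Areal scale at 3.8°: h·k = 1.000 × 0.9337 = 0.9337.
Ratio = 3.098/0.9337 ≈ 3.32.

3.32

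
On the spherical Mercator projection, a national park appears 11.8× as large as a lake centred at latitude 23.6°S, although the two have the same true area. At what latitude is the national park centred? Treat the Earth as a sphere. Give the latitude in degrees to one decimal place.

74.5°

For equal true areas on Mercator, apparent areas scale as sec²φ, so the ratio is cos²φ₂ / cos²φ₁.
cos²φ₂ / cos²φ₁ = 11.8  ⇒  cos φ₁ = cos 23.6° / √11.8 = 0.9164/3.435 = 0.2668.
φ₁ = arccos(0.2668) ≈ 74.5°.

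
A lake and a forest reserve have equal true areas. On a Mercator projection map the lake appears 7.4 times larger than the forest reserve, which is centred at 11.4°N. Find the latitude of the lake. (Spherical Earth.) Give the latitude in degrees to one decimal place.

68.9°

For equal true areas on Mercator, apparent areas scale as sec²φ, so the ratio is cos²φ₂ / cos²φ₁.
cos²φ₂ / cos²φ₁ = 7.4  ⇒  cos φ₁ = cos 11.4° / √7.4 = 0.9803/2.720 = 0.3604.
φ₁ = arccos(0.3604) ≈ 68.9°.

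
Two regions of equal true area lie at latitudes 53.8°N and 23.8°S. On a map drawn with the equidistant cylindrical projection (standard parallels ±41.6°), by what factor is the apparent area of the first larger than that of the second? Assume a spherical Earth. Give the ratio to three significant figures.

With standard parallel φ₀ = 41.6°, the equirectangular projection gives x = Rλ cos φ₀, y = Rφ, so h = 1 and k = cos 41.6° / cos φ.
Areal scale at 53.8°: h·k = 1.000 × 1.266 = 1.266.
Areal scale at 23.8°: h·k = 1.000 × 0.8173 = 0.8173.
Ratio = 1.266/0.8173 ≈ 1.55.

1.55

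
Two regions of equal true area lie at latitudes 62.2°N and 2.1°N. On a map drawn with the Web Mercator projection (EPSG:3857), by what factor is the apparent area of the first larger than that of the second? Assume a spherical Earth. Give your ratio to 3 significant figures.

Mercator is conformal with k = sec φ, so areal scale = k² = sec²φ.
At 62.2°: sec²(62.2°) = 1/0.4664² = 4.597.
At 2.1°: sec²(2.1°) = 1/0.9993² = 1.001.
Ratio = 4.597/1.001 = cos²(2.1°)/cos²(62.2°) ≈ 4.59.

4.59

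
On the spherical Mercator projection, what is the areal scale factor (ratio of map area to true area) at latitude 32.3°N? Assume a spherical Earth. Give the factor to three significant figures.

1.40

Mercator is conformal, so the point scale is isotropic: h = k = sec φ = 1/cos φ.
Areal scale = k² = sec²φ = 1/cos²(32.3°) = 1/0.8453² = 1.400.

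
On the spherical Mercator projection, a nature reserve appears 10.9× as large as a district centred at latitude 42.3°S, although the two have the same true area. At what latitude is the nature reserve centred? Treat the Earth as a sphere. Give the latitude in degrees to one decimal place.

77.1°

For equal true areas on Mercator, apparent areas scale as sec²φ, so the ratio is cos²φ₂ / cos²φ₁.
cos²φ₂ / cos²φ₁ = 10.9  ⇒  cos φ₁ = cos 42.3° / √10.9 = 0.7396/3.302 = 0.2240.
φ₁ = arccos(0.2240) ≈ 77.1°.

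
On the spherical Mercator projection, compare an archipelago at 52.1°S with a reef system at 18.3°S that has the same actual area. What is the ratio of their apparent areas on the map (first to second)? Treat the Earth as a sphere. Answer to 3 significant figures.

On Mercator, area is exaggerated by sec²φ = 1/cos²φ.
At 52.1°: sec²(52.1°) = 1/0.6143² = 2.650.
At 18.3°: sec²(18.3°) = 1/0.9494² = 1.109.
Ratio = 2.650/1.109 = cos²(18.3°)/cos²(52.1°) ≈ 2.39.

2.39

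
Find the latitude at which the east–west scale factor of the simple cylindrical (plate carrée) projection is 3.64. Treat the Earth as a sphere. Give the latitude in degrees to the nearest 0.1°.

Plate carrée: h = 1, k = sec φ along parallels.
sec φ = 3.64  ⇒  cos φ = 0.2747  ⇒  φ ≈ 74.1°.

74.1°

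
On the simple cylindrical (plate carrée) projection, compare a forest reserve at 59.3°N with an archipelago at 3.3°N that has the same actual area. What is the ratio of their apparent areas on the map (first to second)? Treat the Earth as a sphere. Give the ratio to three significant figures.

1.96

For the equirectangular projection with φ₀ = 0 (plate carrée), h = 1 along meridians and k = sec φ along parallels.
Areal scale at 59.3°: h·k = 1.000 × 1.959 = 1.959.
Areal scale at 3.3°: h·k = 1.000 × 1.002 = 1.002.
Ratio = 1.959/1.002 ≈ 1.96.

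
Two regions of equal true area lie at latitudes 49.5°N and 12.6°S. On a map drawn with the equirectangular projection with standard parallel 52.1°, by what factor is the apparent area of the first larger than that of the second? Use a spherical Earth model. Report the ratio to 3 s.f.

1.50

The equidistant cylindrical projection with φ₀ = 52.1° has h = 1 (meridians true) and k = cos φ₀ / cos φ along parallels.
Areal scale at 49.5°: h·k = 1.000 × 0.9459 = 0.9459.
Areal scale at 12.6°: h·k = 1.000 × 0.6294 = 0.6294.
Ratio = 0.9459/0.6294 ≈ 1.50.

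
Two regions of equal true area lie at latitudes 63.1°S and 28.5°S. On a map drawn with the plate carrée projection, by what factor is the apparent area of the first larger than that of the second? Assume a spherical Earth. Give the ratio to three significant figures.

1.94

Plate carrée maps x = Rλ, y = Rφ. The meridian scale is h = 1 and the parallel scale is k = 1/cos φ = sec φ.
Areal scale at 63.1°: h·k = 1.000 × 2.210 = 2.210.
Areal scale at 28.5°: h·k = 1.000 × 1.138 = 1.138.
Ratio = 2.210/1.138 ≈ 1.94.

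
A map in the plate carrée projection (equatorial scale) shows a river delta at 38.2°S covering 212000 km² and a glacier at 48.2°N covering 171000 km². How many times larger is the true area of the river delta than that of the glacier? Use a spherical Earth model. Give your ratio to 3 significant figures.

1.46

On the plate carrée, areal scale = h·k = 1 × sec φ, so true area = apparent × cos φ.
True area of river delta: 212000 × cos(38.2°) = 212000 × 0.7859 = 166600 km².
True area of glacier: 171000 × cos(48.2°) = 171000 × 0.6665 = 114000 km².
Ratio = 166600 / 114000 ≈ 1.46.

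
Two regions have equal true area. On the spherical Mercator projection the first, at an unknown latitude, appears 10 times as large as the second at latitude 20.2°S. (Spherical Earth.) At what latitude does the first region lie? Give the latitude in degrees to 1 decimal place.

On Mercator, (apparent₁)/(apparent₂) = sec²φ₁ / sec²φ₂ when true areas are equal.
cos²φ₂ / cos²φ₁ = 10  ⇒  cos φ₁ = cos 20.2° / √10 = 0.9385/3.162 = 0.2968.
φ₁ = arccos(0.2968) ≈ 72.7°.

72.7°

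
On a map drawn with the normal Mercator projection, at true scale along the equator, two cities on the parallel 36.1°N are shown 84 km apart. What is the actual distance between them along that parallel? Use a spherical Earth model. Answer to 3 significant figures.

The Mercator projection is conformal; its linear scale factor is the same in every direction and equals sec φ = 1/cos φ.
Along the parallel at 36.1°, map distances are exaggerated by k = sec 36.1° = 1.238.
True distance = 84 / 1.238 = 84 × cos 36.1° ≈ 67.9 km.

67.9 km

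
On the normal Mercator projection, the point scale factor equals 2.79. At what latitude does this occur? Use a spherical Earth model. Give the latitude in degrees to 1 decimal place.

69.0°

Mercator scale is k = sec φ = 1/cos φ.
1/cos φ = 2.79  ⇒  cos φ = 0.3584  ⇒  φ = arccos(0.3584) ≈ 69.0°.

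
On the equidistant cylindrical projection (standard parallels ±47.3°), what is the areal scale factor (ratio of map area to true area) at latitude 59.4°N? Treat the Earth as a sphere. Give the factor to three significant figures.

With standard parallel φ₀ = 47.3°, the equirectangular projection gives x = Rλ cos φ₀, y = Rφ, so h = 1 and k = cos 47.3° / cos φ.
Areal scale = h·k = 1 × cos φ₀ / cos φ; at 59.4°, h = 1.000, k = 1.332, so h·k = 1.332.

1.33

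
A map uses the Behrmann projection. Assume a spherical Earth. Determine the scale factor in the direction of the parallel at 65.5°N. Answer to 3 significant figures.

The Behrmann projection is cylindrical equal-area with φ₀ = 30°. For cylindrical equal-area with standard parallel φ₀, h = cos φ / cos φ₀ and k = cos φ₀ / cos φ, so h·k = 1.
k = cos 30° / cos 65.5° = 0.8660/0.4147 = 2.088.

2.09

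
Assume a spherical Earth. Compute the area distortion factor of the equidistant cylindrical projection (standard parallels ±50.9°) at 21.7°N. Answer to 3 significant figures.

0.679

With standard parallel φ₀ = 50.9°, the equirectangular projection gives x = Rλ cos φ₀, y = Rφ, so h = 1 and k = cos 50.9° / cos φ.
Areal scale = h·k = 1 × cos φ₀ / cos φ; at 21.7°, h = 1.000, k = 0.6788, so h·k = 0.6788.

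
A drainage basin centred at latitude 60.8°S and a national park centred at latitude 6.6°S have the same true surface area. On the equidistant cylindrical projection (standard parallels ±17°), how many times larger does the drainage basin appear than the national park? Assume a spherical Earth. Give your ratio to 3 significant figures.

2.04

The equidistant cylindrical projection with φ₀ = 17° has h = 1 (meridians true) and k = cos φ₀ / cos φ along parallels.
Areal scale at 60.8°: h·k = 1.000 × 1.960 = 1.960.
Areal scale at 6.6°: h·k = 1.000 × 0.9627 = 0.9627.
Ratio = 1.960/0.9627 ≈ 2.04.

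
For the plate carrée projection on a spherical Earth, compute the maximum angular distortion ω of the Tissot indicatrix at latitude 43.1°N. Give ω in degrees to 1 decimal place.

In the plate carrée (x = Rλ, y = Rφ), meridians are true-scale (h = 1) and parallels are stretched by k = sec φ.
At 43.1°: h = 1.000, k = 1.370; principal scales a = 1.370, b = 1.000.
sin(ω/2) = (a − b)/(a + b) = 0.3696/2.370 = 0.1560, so ω = 2 arcsin(0.1560) ≈ 17.9°.

17.9°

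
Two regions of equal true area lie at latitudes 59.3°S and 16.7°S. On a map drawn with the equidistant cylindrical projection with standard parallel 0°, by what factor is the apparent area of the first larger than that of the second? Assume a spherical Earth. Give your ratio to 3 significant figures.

1.88

Plate carrée maps x = Rλ, y = Rφ. The meridian scale is h = 1 and the parallel scale is k = 1/cos φ = sec φ.
Areal scale at 59.3°: h·k = 1.000 × 1.959 = 1.959.
Areal scale at 16.7°: h·k = 1.000 × 1.044 = 1.044.
Ratio = 1.959/1.044 ≈ 1.88.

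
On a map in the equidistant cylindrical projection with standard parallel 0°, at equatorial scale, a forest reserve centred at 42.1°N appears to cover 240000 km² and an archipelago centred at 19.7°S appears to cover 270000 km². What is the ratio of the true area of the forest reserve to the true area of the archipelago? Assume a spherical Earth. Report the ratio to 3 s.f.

On the plate carrée, areal scale = h·k = 1 × sec φ, so true area = apparent × cos φ.
True area of forest reserve: 240000 × cos(42.1°) = 240000 × 0.7420 = 178100 km².
True area of archipelago: 270000 × cos(19.7°) = 270000 × 0.9415 = 254200 km².
Ratio = 178100 / 254200 ≈ 0.701.

0.701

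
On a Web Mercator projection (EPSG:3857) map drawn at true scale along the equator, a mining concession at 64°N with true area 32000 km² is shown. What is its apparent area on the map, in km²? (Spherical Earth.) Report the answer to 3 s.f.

The Mercator projection is conformal; its linear scale factor is the same in every direction and equals sec φ = 1/cos φ.
Areal scale = k² = sec²φ = 1/cos²(64°) = 1/0.4384² = 5.204.
Apparent area = 32000 × 5.204 ≈ 167000 km².

167000 km²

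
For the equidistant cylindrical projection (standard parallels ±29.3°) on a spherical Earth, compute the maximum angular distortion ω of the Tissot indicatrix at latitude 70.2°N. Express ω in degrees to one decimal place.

In the equirectangular projection with standard parallel φ₀ = 29.3° (x = Rλ cos φ₀, y = Rφ), meridians are true-scale (h = 1) and the parallel scale is k = cos φ₀ / cos φ.
At 70.2°: h = 1.000, k = 2.574; principal scales a = 2.574, b = 1.000.
sin(ω/2) = (a − b)/(a + b) = 1.574/3.574 = 0.4405, so ω = 2 arcsin(0.4405) ≈ 52.3°.

52.3°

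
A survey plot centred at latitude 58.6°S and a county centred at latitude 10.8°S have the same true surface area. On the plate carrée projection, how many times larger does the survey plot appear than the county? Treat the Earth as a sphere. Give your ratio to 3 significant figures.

1.89

Plate carrée maps x = Rλ, y = Rφ. The meridian scale is h = 1 and the parallel scale is k = 1/cos φ = sec φ.
Areal scale at 58.6°: h·k = 1.000 × 1.919 = 1.919.
Areal scale at 10.8°: h·k = 1.000 × 1.018 = 1.018.
Ratio = 1.919/1.018 ≈ 1.89.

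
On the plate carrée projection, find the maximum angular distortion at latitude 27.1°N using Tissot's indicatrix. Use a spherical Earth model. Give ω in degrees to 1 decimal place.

In the plate carrée (x = Rλ, y = Rφ), meridians are true-scale (h = 1) and parallels are stretched by k = sec φ.
At 27.1°: h = 1.000, k = 1.123; principal scales a = 1.123, b = 1.000.
sin(ω/2) = (a − b)/(a + b) = 0.1233/2.123 = 0.05808, so ω = 2 arcsin(0.05808) ≈ 6.7°.

6.7°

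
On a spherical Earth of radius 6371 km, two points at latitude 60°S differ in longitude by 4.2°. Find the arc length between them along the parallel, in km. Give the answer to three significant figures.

Arc length along a parallel = R cos φ · Δλ (with Δλ in radians).
= 6371 × cos 60° × (4.2° × π/180) = 6371 × 0.5000 × 0.07330 ≈ 234 km.

234 km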